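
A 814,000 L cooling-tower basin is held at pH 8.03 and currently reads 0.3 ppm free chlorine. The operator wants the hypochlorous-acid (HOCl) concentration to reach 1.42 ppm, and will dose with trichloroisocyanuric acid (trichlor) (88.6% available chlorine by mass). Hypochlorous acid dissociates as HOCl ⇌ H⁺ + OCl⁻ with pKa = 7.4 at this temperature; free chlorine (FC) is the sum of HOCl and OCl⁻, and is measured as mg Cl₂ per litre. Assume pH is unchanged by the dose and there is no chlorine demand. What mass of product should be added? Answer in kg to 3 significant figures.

6.59 kg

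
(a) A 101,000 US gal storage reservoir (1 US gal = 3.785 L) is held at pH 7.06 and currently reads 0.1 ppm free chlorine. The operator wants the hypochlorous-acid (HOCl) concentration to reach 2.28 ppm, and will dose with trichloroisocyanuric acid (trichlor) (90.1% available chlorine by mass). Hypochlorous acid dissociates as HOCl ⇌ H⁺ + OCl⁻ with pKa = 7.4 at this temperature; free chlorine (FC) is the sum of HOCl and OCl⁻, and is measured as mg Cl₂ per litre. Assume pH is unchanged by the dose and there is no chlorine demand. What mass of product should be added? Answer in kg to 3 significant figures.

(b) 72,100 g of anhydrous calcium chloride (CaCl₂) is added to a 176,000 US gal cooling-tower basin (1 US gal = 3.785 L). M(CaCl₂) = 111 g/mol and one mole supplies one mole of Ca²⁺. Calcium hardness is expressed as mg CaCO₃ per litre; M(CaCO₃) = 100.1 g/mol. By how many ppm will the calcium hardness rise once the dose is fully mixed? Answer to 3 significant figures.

(a) Volume: 101,000 US gal × 3.785 L/gal = 382,285 L.
(a) [OCl⁻]/[HOCl] = 10^(pH − pKa) = 10^(7.06 − 7.4) = 0.4571; fraction as HOCl = 1/(1 + 0.4571) = 0.6863.
(a) Free chlorine required for 2.28 ppm HOCl: 2.28 / 0.6863 = 3.322 ppm.
(a) FC to add: 3.322 − 0.1 = 3.222 mg/L as Cl₂.
(a) Cl₂ equivalent: 3.222 mg/L × 382,285 L = 1232 g.
(a) Product at 90.1% available Cl: 1232 / 0.901 = 1367 g.

(b) Volume: 176,000 US gal × 3.785 L/gal = 666,160 L.
(b) Moles of Ca²⁺: 72,100 g ÷ 111 g/mol = 649.5 mol.
(b) As CaCO₃: 649.5 mol × 100.1 g/mol = 65,020 g.
(b) Rise: 65,020 g / 666,160 L × 1000 = 97.6 mg/L.

(a) 1.37 kg; (b) 97.6 ppm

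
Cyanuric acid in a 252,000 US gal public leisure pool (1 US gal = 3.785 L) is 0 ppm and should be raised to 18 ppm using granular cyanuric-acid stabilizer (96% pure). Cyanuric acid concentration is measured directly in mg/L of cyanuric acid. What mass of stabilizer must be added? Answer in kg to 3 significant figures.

Volume: 252,000 US gal × 3.785 L/gal = 953,820 L.
CYA to add: (18 − 0) = 18 mg/L × 953,820 L = 17,170 g cyanuric acid.
At 96% purity: 17,170 / 0.96 = 17,880 g product.

17.9 kg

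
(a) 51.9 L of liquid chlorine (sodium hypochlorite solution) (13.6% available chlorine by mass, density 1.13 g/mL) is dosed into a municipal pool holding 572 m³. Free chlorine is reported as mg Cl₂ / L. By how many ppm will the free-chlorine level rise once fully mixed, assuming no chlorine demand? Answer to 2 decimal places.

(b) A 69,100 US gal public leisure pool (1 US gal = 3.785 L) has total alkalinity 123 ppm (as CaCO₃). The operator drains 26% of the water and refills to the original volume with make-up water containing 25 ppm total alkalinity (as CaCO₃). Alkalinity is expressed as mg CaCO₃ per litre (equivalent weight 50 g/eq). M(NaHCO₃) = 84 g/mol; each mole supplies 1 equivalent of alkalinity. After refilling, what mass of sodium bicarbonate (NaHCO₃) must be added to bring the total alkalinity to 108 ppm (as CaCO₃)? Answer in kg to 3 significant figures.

(a) 13.94 ppm; (b) 4.60 kg

(a) Volume: 572 m³ = 572,000 L.
(a) Mass of solution: 51.9 L × 1000 mL/L × 1.13 g/mL = 58,650 g.
(a) Available chlorine delivered: 58,650 g × 0.136 = 7976 g as Cl₂.
(a) Concentration rise: 7976 g / 572,000 L = 13.94 mg/L = 13.94 ppm.

(b) Volume: 69,100 US gal × 3.785 L/gal = 261,544 L.
(b) After draining 26% and refilling: 123 × 0.74 + 25 × 0.26 = 97.52 ppm.
(b) Deficit to target: 108 − 97.52 = 10.48 mg/L.
(b) As CaCO₃: 10.48 mg/L × 261,544 L = 2741 g; ÷ 50 g/eq ÷ 1 = 54.82 mol NaHCO₃.
(b) Mass: 54.82 × 84 = 4605 g.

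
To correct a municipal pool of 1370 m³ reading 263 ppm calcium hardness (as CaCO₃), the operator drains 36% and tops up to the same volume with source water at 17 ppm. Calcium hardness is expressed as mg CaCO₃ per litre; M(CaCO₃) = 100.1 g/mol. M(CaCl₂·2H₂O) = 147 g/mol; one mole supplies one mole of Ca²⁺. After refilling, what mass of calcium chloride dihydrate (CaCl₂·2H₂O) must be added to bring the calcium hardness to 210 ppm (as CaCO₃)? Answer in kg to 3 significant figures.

71.5 kg

Volume: 1370 m³ = 1,370,000 L.
After draining 36% and refilling: 263 × 0.64 + 17 × 0.36 = 174.44 ppm.
Deficit to target: 210 − 174.44 = 35.56 mg/L.
As CaCO₃: 35.56 mg/L × 1,370,000 L = 48,720 g; ÷ 100.1 = 486.7 mol Ca²⁺.
Mass: 486.7 × 147 = 71,540 g.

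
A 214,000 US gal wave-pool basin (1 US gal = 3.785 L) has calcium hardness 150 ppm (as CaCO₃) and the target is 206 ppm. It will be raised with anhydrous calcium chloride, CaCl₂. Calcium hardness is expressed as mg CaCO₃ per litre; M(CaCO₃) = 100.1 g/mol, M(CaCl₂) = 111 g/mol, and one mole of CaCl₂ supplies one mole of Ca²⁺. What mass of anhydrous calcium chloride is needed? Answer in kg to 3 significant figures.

50.3 kg

Volume: 214,000 US gal × 3.785 L/gal = 809,990 L.
Hardness to add: (206 − 150) = 56 mg/L as CaCO₃ × 809,990 L = 45,360 g as CaCO₃.
Moles of Ca²⁺ (1 mol Ca²⁺ ≡ 1 mol CaCO₃): 45,360 / 100.1 g/mol = 453.1 mol.
Mass of CaCl₂: 453.1 × 111 = 50,300 g.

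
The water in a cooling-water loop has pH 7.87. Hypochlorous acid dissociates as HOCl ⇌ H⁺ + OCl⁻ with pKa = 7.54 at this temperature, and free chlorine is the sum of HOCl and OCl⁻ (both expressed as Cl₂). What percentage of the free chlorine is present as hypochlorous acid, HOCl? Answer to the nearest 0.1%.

[OCl⁻]/[HOCl] = 10^(pH − pKa) = 10^(7.87 − 7.54) = 10^0.33 = 2.138.
Fraction as HOCl = 1 / (1 + 2.138) = 0.3187.

31.9%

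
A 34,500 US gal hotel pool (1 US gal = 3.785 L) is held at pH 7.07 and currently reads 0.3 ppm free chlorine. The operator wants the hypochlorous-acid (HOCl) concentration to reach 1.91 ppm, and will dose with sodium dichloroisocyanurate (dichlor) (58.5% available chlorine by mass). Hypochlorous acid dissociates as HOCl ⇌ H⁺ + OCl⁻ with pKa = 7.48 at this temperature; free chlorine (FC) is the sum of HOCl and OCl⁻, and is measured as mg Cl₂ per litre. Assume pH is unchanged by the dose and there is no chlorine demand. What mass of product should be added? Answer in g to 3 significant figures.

525 g

Volume: 34,500 US gal × 3.785 L/gal = 130,582 L.
[OCl⁻]/[HOCl] = 10^(pH − pKa) = 10^(7.07 − 7.48) = 0.389; fraction as HOCl = 1/(1 + 0.389) = 0.7199.
Free chlorine required for 1.91 ppm HOCl: 1.91 / 0.7199 = 2.653 ppm.
FC to add: 2.653 − 0.3 = 2.353 mg/L as Cl₂.
Cl₂ equivalent: 2.353 mg/L × 130,582 L = 307.3 g.
Product at 58.5% available Cl: 307.3 / 0.585 = 525.2 g.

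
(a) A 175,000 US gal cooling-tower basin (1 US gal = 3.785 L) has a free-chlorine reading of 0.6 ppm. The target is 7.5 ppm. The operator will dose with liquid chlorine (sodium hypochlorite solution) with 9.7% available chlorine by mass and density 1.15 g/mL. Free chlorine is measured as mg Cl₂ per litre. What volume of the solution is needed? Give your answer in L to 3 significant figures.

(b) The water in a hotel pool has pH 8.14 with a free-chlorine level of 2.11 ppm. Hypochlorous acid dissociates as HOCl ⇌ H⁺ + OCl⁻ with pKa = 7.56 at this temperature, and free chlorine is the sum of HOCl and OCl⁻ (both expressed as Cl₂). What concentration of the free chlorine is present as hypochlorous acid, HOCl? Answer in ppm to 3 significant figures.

(a) 41.0 L; (b) 0.439 ppm

(a) Volume: 175,000 US gal × 3.785 L/gal = 662,375 L.
(a) Chlorine deficit: 7.5 − 0.6 = 6.9 ppm = 6.9 mg/L as Cl₂.
(a) Cl₂ equivalent needed: 6.9 mg/L × 662,375 L = 4,570,000 mg = 4570 g.
(a) Product at 9.7% available chlorine: 4570 / 0.097 = 47,120 g.
(a) Volume at density 1.15 g/mL: 47,120 g ÷ 1.15 g/mL = 40,970 mL.

(b) [OCl⁻]/[HOCl] = 10^(pH − pKa) = 10^(8.14 − 7.56) = 10^0.58 = 3.802.
(b) Fraction as HOCl = 1 / (1 + 3.802) = 0.2083.
(b) HOCl = 0.2083 × 2.11 ppm = 0.4394 ppm.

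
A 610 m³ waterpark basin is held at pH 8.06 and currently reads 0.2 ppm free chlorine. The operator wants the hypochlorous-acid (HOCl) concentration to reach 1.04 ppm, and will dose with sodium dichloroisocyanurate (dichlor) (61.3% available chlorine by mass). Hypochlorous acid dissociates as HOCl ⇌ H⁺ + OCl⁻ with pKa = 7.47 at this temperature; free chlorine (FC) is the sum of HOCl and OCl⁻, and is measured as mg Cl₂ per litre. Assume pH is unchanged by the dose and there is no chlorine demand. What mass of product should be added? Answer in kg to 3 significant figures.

4.86 kg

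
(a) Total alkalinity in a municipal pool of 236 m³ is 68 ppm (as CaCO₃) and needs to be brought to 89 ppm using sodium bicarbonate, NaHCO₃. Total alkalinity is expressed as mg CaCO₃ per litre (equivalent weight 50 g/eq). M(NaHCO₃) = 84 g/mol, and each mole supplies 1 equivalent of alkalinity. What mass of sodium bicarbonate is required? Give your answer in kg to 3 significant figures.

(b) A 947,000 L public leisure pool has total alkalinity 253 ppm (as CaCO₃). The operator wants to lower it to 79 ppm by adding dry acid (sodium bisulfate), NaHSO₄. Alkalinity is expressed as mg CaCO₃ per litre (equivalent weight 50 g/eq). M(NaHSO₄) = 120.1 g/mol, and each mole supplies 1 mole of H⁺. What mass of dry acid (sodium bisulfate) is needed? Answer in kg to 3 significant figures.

(a) Volume: 236 m³ = 236,000 L.
(a) Alkalinity to add: (89 − 68) = 21 mg/L as CaCO₃ × 236,000 L = 4956 g as CaCO₃.
(a) Equivalents: 4956 g ÷ 50 g/eq = 99.12 eq.
(a) NaHCO₃ supplies 1 eq per mole → 99.12 mol.
(a) Mass: 99.12 mol × 84 g/mol = 8326 g.

(b) Alkalinity to neutralize: (253 − 79) = 174 mg/L as CaCO₃ × 947,000 L = 164,800 g as CaCO₃.
(b) Equivalents of H⁺ required: 164,800 ÷ 50 g/eq = 3296 eq = 3296 mol NaHSO₄.
(b) Mass of NaHSO₄: 3296 × 120.1 = 395,800 g.

(a) 8.33 kg; (b) 396 kg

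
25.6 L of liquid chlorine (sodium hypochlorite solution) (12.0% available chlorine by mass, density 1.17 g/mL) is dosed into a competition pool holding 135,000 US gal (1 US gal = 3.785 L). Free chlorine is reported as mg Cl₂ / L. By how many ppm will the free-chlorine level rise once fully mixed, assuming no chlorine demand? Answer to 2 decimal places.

7.03 ppm

Volume: 135,000 US gal × 3.785 L/gal = 510,975 L.
Mass of solution: 25.6 L × 1000 mL/L × 1.17 g/mL = 29,950 g.
Available chlorine delivered: 29,950 g × 0.12 = 3594 g as Cl₂.
Concentration rise: 3594 g / 510,975 L = 7.034 mg/L = 7.03 ppm.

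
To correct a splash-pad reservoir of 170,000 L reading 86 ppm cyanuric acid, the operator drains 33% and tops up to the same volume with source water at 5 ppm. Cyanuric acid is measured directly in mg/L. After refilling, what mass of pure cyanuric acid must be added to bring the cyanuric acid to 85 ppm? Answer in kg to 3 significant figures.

4.37 kg

After draining 33% and refilling: 86 × 0.67 + 5 × 0.33 = 59.27 ppm.
Deficit to target: 85 − 59.27 = 25.73 mg/L.
Mass: 25.73 mg/L × 170,000 L = 4374 g cyanuric acid.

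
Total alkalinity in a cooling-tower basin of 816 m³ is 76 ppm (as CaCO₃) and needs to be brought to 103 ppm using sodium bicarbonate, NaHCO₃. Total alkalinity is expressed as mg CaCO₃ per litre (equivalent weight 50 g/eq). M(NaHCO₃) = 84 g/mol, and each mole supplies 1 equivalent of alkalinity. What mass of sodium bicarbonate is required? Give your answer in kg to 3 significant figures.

Volume: 816 m³ = 816,000 L.
Alkalinity to add: (103 − 76) = 27 mg/L as CaCO₃ × 816,000 L = 22,030 g as CaCO₃.
Equivalents: 22,030 g ÷ 50 g/eq = 440.6 eq.
NaHCO₃ supplies 1 eq per mole → 440.6 mol.
Mass: 440.6 mol × 84 g/mol = 37,010 g.

37.0 kg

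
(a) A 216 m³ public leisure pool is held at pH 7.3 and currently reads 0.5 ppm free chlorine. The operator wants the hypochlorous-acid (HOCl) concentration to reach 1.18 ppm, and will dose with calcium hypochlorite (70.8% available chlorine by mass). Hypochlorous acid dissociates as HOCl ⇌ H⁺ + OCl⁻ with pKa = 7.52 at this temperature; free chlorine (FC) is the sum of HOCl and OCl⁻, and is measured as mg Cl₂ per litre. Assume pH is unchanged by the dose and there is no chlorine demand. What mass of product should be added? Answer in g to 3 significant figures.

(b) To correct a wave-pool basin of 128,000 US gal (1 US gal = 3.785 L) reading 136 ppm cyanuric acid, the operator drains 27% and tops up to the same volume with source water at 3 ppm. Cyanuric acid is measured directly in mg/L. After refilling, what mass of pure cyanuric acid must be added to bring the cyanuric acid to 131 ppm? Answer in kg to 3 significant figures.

(a) 424 g; (b) 15.0 kg

(a) Volume: 216 m³ = 216,000 L.
(a) [OCl⁻]/[HOCl] = 10^(pH − pKa) = 10^(7.3 − 7.52) = 0.6026; fraction as HOCl = 1/(1 + 0.6026) = 0.624.
(a) Free chlorine required for 1.18 ppm HOCl: 1.18 / 0.624 = 1.891 ppm.
(a) FC to add: 1.891 − 0.5 = 1.391 mg/L as Cl₂.
(a) Cl₂ equivalent: 1.391 mg/L × 216,000 L = 300.5 g.
(a) Product at 70.8% available Cl: 300.5 / 0.708 = 424.4 g.

(b) Volume: 128,000 US gal × 3.785 L/gal = 484,480 L.
(b) After draining 27% and refilling: 136 × 0.73 + 3 × 0.27 = 100.09 ppm.
(b) Deficit to target: 131 − 100.09 = 30.91 mg/L.
(b) Mass: 30.91 mg/L × 484,480 L = 14,980 g cyanuric acid.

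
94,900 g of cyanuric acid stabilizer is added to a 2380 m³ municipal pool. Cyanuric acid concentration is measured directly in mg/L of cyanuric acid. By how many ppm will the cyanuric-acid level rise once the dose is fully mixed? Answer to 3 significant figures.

39.9 ppm

Volume: 2380 m³ = 2,380,000 L.
Rise: 94,900 g / 2,380,000 L × 1000 = 39.87 mg/L.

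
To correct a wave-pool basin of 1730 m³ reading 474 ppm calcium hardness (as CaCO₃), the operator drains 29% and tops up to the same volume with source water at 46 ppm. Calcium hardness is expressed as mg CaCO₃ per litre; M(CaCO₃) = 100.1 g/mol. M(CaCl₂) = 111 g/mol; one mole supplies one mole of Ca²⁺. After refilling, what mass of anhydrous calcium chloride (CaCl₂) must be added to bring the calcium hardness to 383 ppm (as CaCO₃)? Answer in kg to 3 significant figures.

Volume: 1730 m³ = 1,730,000 L.
After draining 29% and refilling: 474 × 0.71 + 46 × 0.29 = 349.88 ppm.
Deficit to target: 383 − 349.88 = 33.12 mg/L.
As CaCO₃: 33.12 mg/L × 1,730,000 L = 57,300 g; ÷ 100.1 = 572.4 mol Ca²⁺.
Mass: 572.4 × 111 = 63,540 g.

63.5 kg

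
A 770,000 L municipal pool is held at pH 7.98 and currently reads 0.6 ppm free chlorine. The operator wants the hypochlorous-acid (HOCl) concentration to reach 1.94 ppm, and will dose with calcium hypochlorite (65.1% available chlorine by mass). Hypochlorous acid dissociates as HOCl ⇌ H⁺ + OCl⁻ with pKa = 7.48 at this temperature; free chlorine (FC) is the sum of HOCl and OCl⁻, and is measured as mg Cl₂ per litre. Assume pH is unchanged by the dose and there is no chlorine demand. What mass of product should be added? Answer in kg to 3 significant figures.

8.84 kg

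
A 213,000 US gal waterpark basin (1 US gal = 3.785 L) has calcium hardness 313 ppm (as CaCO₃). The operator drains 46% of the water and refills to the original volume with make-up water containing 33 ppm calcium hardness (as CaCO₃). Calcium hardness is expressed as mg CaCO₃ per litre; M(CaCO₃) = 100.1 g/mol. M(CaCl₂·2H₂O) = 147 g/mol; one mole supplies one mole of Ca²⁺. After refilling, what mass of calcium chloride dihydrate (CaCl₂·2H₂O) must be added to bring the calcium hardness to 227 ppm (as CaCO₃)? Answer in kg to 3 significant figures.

Volume: 213,000 US gal × 3.785 L/gal = 806,205 L.
After draining 46% and refilling: 313 × 0.54 + 33 × 0.46 = 184.2 ppm.
Deficit to target: 227 − 184.2 = 42.8 mg/L.
As CaCO₃: 42.8 mg/L × 806,205 L = 34,510 g; ÷ 100.1 = 344.7 mol Ca²⁺.
Mass: 344.7 × 147 = 50,670 g.

50.7 kg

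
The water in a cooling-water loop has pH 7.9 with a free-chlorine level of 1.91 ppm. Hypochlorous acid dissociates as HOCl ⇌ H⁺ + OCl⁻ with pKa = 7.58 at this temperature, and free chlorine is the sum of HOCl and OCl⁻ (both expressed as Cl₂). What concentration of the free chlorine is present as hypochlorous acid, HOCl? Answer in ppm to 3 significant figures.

0.618 ppm

[OCl⁻]/[HOCl] = 10^(pH − pKa) = 10^(7.9 − 7.58) = 10^0.32 = 2.089.
Fraction as HOCl = 1 / (1 + 2.089) = 0.3237.
HOCl = 0.3237 × 1.91 ppm = 0.6183 ppm.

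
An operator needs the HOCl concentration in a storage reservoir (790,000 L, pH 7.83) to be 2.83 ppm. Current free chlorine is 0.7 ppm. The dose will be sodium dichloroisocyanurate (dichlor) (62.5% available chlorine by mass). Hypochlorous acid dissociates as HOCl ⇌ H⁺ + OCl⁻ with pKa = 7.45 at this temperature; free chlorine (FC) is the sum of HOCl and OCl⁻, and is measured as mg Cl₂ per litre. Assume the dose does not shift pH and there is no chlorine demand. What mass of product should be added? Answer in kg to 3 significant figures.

11.3 kg

[OCl⁻]/[HOCl] = 10^(pH − pKa) = 10^(7.83 − 7.45) = 2.399; fraction as HOCl = 1/(1 + 2.399) = 0.2942.
Free chlorine required for 2.83 ppm HOCl: 2.83 / 0.2942 = 9.619 ppm.
FC to add: 9.619 − 0.7 = 8.919 mg/L as Cl₂.
Cl₂ equivalent: 8.919 mg/L × 790,000 L = 7046 g.
Product at 62.5% available Cl: 7046 / 0.625 = 11,270 g.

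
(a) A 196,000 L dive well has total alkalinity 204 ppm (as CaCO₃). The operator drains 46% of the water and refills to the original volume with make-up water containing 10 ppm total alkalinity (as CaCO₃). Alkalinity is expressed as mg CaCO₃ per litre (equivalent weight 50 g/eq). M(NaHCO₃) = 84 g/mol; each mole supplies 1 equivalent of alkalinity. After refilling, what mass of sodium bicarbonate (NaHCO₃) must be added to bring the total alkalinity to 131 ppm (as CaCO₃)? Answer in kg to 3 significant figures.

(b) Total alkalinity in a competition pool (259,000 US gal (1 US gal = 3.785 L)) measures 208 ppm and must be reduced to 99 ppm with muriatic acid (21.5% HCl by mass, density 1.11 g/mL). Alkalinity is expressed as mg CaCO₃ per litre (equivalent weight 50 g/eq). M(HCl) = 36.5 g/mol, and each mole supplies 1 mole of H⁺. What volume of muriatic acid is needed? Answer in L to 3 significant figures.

(a) After draining 46% and refilling: 204 × 0.54 + 10 × 0.46 = 114.76 ppm.
(a) Deficit to target: 131 − 114.76 = 16.24 mg/L.
(a) As CaCO₃: 16.24 mg/L × 196,000 L = 3183 g; ÷ 50 g/eq ÷ 1 = 63.66 mol NaHCO₃.
(a) Mass: 63.66 × 84 = 5348 g.

(b) Volume: 259,000 US gal × 3.785 L/gal = 980,315 L.
(b) Alkalinity to neutralize: (208 − 99) = 109 mg/L as CaCO₃ × 980,315 L = 106,900 g as CaCO₃.
(b) Equivalents of H⁺ required: 106,900 ÷ 50 g/eq = 2137 eq = 2137 mol HCl.
(b) Mass of HCl: 2137 × 36.5 = 78,000 g.
(b) Mass of 21.5% solution: 78,000 / 0.215 = 362,800 g.
(b) Volume: 362,800 g ÷ 1.11 g/mL = 326,900 mL.

(a) 5.35 kg; (b) 327 L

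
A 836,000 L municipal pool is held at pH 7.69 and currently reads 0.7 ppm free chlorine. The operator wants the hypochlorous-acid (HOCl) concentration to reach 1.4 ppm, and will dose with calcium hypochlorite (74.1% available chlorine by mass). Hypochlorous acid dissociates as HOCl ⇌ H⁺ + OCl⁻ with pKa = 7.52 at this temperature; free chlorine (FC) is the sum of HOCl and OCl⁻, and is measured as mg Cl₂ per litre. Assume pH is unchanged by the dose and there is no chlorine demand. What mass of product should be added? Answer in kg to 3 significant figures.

3.13 kg

[OCl⁻]/[HOCl] = 10^(pH − pKa) = 10^(7.69 − 7.52) = 1.479; fraction as HOCl = 1/(1 + 1.479) = 0.4034.
Free chlorine required for 1.4 ppm HOCl: 1.4 / 0.4034 = 3.471 ppm.
FC to add: 3.471 − 0.7 = 2.771 mg/L as Cl₂.
Cl₂ equivalent: 2.771 mg/L × 836,000 L = 2316 g.
Product at 74.1% available Cl: 2316 / 0.741 = 3126 g.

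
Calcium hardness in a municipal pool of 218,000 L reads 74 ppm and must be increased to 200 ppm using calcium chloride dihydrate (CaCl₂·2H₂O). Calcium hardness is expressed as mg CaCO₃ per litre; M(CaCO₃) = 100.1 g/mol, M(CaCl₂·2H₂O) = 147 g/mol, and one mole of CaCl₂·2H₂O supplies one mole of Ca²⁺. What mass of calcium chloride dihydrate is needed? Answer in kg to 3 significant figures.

40.3 kg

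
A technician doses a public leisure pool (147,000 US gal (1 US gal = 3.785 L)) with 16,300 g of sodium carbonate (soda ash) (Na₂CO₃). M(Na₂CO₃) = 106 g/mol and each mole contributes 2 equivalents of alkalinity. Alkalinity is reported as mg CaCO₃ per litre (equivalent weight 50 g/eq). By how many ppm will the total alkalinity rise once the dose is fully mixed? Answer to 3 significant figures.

27.6 ppm

Volume: 147,000 US gal × 3.785 L/gal = 556,395 L.
Moles of Na₂CO₃: 16,300 g ÷ 106 g/mol = 153.8 mol → 307.5 eq of alkalinity.
As CaCO₃: 307.5 eq × 50 g/eq = 15,380 g.
Rise: 15,380 g / 556,395 L × 1000 = 27.64 mg/L.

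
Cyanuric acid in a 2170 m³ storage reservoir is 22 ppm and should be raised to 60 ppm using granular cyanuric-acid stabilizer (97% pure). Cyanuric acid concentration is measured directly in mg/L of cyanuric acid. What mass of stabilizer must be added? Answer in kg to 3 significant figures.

85.0 kg

Volume: 2170 m³ = 2,170,000 L.
CYA to add: (60 − 22) = 38 mg/L × 2,170,000 L = 82,460 g cyanuric acid.
At 97% purity: 82,460 / 0.97 = 85,010 g product.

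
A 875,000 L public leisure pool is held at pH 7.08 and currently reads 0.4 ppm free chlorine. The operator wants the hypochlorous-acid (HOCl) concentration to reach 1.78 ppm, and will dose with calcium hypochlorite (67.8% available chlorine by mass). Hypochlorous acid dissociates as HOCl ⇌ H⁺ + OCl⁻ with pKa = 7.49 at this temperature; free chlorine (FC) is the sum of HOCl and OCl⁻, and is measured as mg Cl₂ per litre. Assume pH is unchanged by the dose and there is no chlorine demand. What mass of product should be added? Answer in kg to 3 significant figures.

[OCl⁻]/[HOCl] = 10^(pH − pKa) = 10^(7.08 − 7.49) = 0.389; fraction as HOCl = 1/(1 + 0.389) = 0.7199.
Free chlorine required for 1.78 ppm HOCl: 1.78 / 0.7199 = 2.473 ppm.
FC to add: 2.473 − 0.4 = 2.073 mg/L as Cl₂.
Cl₂ equivalent: 2.073 mg/L × 875,000 L = 1813 g.
Product at 67.8% available Cl: 1813 / 0.678 = 2675 g.

2.67 kg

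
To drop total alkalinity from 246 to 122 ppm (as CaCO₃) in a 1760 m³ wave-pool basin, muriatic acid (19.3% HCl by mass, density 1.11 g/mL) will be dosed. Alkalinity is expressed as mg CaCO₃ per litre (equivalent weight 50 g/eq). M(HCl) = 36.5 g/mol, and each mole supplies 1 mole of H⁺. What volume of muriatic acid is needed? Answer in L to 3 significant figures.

744 L

Volume: 1760 m³ = 1,760,000 L.
Alkalinity to neutralize: (246 − 122) = 124 mg/L as CaCO₃ × 1,760,000 L = 218,200 g as CaCO₃.
Equivalents of H⁺ required: 218,200 ÷ 50 g/eq = 4365 eq = 4365 mol HCl.
Mass of HCl: 4365 × 36.5 = 159,300 g.
Mass of 19.3% solution: 159,300 / 0.193 = 825,500 g.
Volume: 825,500 g ÷ 1.11 g/mL = 743,700 mL.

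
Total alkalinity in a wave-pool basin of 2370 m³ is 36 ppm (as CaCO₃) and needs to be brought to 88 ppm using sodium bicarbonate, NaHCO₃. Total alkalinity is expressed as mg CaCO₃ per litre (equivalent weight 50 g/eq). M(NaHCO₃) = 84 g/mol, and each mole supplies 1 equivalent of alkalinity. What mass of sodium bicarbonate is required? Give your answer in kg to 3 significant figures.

Volume: 2370 m³ = 2,370,000 L.
Alkalinity to add: (88 − 36) = 52 mg/L as CaCO₃ × 2,370,000 L = 123,200 g as CaCO₃.
Equivalents: 123,200 g ÷ 50 g/eq = 2465 eq.
NaHCO₃ supplies 1 eq per mole → 2465 mol.
Mass: 2465 mol × 84 g/mol = 207,000 g.

207 kg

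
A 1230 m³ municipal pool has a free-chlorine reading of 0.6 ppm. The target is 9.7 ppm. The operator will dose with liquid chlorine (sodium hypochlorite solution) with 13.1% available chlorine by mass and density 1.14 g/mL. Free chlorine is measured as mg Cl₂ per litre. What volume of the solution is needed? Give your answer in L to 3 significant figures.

Volume: 1230 m³ = 1,230,000 L.
Chlorine deficit: 9.7 − 0.6 = 9.1 ppm = 9.1 mg/L as Cl₂.
Cl₂ equivalent needed: 9.1 mg/L × 1,230,000 L = 11,190,000 mg = 11,190 g.
Product at 13.1% available chlorine: 11,190 / 0.131 = 85,440 g.
Volume at density 1.14 g/mL: 85,440 g ÷ 1.14 g/mL = 74,950 mL.

74.9 L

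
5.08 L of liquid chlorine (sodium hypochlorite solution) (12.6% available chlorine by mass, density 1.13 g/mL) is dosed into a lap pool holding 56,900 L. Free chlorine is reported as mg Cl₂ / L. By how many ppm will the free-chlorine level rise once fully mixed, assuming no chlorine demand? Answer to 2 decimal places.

12.71 ppm

Mass of solution: 5.08 L × 1000 mL/L × 1.13 g/mL = 5740 g.
Available chlorine delivered: 5740 g × 0.126 = 723.3 g as Cl₂.
Concentration rise: 723.3 g / 56,900 L = 12.71 mg/L = 12.71 ppm.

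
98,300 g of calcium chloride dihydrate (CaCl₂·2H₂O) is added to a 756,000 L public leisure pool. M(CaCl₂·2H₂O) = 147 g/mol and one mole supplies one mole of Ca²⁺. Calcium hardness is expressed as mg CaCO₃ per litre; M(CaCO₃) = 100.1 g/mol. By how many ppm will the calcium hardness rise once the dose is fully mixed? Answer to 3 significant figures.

Moles of Ca²⁺: 98,300 g ÷ 147 g/mol = 668.7 mol.
As CaCO₃: 668.7 mol × 100.1 g/mol = 66,940 g.
Rise: 66,940 g / 756,000 L × 1000 = 88.54 mg/L.

88.5 ppm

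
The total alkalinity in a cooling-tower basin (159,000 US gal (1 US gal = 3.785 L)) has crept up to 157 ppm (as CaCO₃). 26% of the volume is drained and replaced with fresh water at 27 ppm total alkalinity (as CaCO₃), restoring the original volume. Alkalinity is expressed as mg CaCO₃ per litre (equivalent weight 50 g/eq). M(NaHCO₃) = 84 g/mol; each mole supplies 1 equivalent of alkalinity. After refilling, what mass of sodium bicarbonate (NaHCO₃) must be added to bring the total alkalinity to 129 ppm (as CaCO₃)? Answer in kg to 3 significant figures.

5.86 kg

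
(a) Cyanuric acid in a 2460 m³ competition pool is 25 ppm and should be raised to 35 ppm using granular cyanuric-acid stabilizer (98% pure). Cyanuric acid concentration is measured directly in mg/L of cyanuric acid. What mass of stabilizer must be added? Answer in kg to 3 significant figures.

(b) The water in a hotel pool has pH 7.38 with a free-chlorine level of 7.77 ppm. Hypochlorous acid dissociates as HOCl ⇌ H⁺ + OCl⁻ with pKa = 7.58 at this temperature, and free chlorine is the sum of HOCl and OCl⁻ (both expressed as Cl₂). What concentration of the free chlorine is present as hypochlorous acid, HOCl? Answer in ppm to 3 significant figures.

(a) Volume: 2460 m³ = 2,460,000 L.
(a) CYA to add: (35 − 25) = 10 mg/L × 2,460,000 L = 24,600 g cyanuric acid.
(a) At 98% purity: 24,600 / 0.98 = 25,100 g product.

(b) [OCl⁻]/[HOCl] = 10^(pH − pKa) = 10^(7.38 − 7.58) = 10^-0.20 = 0.631.
(b) Fraction as HOCl = 1 / (1 + 0.631) = 0.6131.
(b) HOCl = 0.6131 × 7.77 ppm = 4.764 ppm.

(a) 25.1 kg; (b) 4.76 ppm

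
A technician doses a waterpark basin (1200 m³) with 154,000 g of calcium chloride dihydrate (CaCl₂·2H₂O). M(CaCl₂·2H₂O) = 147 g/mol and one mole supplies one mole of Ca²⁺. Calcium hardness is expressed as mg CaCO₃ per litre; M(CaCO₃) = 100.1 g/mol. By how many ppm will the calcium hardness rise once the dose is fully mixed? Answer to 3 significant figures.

Volume: 1200 m³ = 1,200,000 L.
Moles of Ca²⁺: 154,000 g ÷ 147 g/mol = 1048 mol.
As CaCO₃: 1048 mol × 100.1 g/mol = 104,900 g.
Rise: 104,900 g / 1,200,000 L × 1000 = 87.39 mg/L.

87.4 ppm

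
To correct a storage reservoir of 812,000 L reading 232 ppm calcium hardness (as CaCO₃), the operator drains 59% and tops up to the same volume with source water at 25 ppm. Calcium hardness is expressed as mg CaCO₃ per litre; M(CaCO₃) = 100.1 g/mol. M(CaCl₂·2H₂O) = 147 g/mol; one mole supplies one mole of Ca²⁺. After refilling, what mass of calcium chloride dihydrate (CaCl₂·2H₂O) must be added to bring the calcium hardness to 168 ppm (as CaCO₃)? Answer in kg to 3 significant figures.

69.3 kg

After draining 59% and refilling: 232 × 0.41 + 25 × 0.59 = 109.87 ppm.
Deficit to target: 168 − 109.87 = 58.13 mg/L.
As CaCO₃: 58.13 mg/L × 812,000 L = 47,200 g; ÷ 100.1 = 471.5 mol Ca²⁺.
Mass: 471.5 × 147 = 69,320 g.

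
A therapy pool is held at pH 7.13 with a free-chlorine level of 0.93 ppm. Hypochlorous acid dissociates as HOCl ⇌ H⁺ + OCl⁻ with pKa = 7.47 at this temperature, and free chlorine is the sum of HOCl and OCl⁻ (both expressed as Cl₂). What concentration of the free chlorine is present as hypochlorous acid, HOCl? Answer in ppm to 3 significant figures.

[OCl⁻]/[HOCl] = 10^(pH − pKa) = 10^(7.13 − 7.47) = 10^-0.34 = 0.4571.
Fraction as HOCl = 1 / (1 + 0.4571) = 0.6863.
HOCl = 0.6863 × 0.93 ppm = 0.6383 ppm.

0.638 ppm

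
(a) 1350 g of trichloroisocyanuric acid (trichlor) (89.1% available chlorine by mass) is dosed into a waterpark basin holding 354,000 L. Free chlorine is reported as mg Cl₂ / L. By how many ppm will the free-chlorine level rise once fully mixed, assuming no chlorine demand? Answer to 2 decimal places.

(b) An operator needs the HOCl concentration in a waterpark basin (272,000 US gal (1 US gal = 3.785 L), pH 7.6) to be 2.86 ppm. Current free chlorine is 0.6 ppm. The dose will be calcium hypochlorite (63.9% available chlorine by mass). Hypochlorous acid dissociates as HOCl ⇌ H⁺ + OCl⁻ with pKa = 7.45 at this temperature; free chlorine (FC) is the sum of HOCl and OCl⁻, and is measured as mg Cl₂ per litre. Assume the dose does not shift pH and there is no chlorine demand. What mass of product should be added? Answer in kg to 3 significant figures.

(a) 3.40 ppm; (b) 10.1 kg

(a) Available chlorine delivered: 1350 g × 0.891 = 1203 g as Cl₂.
(a) Concentration rise: 1203 g / 354,000 L = 3.398 mg/L = 3.40 ppm.

(b) Volume: 272,000 US gal × 3.785 L/gal = 1,029,520 L.
(b) [OCl⁻]/[HOCl] = 10^(pH − pKa) = 10^(7.6 − 7.45) = 1.413; fraction as HOCl = 1/(1 + 1.413) = 0.4145.
(b) Free chlorine required for 2.86 ppm HOCl: 2.86 / 0.4145 = 6.9 ppm.
(b) FC to add: 6.9 − 0.6 = 6.3 mg/L as Cl₂.
(b) Cl₂ equivalent: 6.3 mg/L × 1,029,520 L = 6486 g.
(b) Product at 63.9% available Cl: 6486 / 0.639 = 10,150 g.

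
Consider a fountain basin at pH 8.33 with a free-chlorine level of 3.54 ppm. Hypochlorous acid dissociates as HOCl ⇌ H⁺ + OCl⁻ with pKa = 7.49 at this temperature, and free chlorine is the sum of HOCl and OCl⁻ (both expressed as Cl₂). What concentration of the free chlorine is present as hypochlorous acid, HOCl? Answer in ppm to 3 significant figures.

0.447 ppm

[OCl⁻]/[HOCl] = 10^(pH − pKa) = 10^(8.33 − 7.49) = 10^0.84 = 6.918.
Fraction as HOCl = 1 / (1 + 6.918) = 0.1263.
HOCl = 0.1263 × 3.54 ppm = 0.4471 ppm.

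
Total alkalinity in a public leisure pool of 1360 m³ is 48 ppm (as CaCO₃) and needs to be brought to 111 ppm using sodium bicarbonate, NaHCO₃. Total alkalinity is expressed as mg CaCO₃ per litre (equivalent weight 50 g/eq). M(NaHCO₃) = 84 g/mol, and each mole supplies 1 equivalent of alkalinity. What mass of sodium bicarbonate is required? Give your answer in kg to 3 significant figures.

Volume: 1360 m³ = 1,360,000 L.
Alkalinity to add: (111 − 48) = 63 mg/L as CaCO₃ × 1,360,000 L = 85,680 g as CaCO₃.
Equivalents: 85,680 g ÷ 50 g/eq = 1714 eq.
NaHCO₃ supplies 1 eq per mole → 1714 mol.
Mass: 1714 mol × 84 g/mol = 143,900 g.

144 kg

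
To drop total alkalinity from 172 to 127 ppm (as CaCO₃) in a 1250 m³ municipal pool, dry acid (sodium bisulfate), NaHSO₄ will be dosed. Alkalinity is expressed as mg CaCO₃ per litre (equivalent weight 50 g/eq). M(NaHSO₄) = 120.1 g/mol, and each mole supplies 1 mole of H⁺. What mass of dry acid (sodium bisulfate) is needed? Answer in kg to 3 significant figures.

Volume: 1250 m³ = 1,250,000 L.
Alkalinity to neutralize: (172 − 127) = 45 mg/L as CaCO₃ × 1,250,000 L = 56,250 g as CaCO₃.
Equivalents of H⁺ required: 56,250 ÷ 50 g/eq = 1125 eq = 1125 mol NaHSO₄.
Mass of NaHSO₄: 1125 × 120.1 = 135,100 g.

135 kg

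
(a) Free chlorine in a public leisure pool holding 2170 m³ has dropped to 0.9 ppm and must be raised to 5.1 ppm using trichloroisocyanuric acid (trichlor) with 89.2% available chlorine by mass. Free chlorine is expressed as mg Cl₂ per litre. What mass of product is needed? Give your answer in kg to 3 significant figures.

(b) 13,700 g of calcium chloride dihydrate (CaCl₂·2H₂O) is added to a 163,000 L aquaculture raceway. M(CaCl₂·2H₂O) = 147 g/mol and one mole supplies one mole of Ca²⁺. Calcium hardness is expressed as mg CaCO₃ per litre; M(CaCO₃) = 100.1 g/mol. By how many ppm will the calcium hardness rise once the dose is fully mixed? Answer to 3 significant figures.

(a) Volume: 2170 m³ = 2,170,000 L.
(a) Chlorine deficit: 5.1 − 0.9 = 4.2 ppm = 4.2 mg/L as Cl₂.
(a) Cl₂ equivalent needed: 4.2 mg/L × 2,170,000 L = 9,114,000 mg = 9114 g.
(a) Product at 89.2% available chlorine: 9114 / 0.892 = 10,220 g.

(b) Moles of Ca²⁺: 13,700 g ÷ 147 g/mol = 93.2 mol.
(b) As CaCO₃: 93.2 mol × 100.1 g/mol = 9329 g.
(b) Rise: 9329 g / 163,000 L × 1000 = 57.23 mg/L.

(a) 10.2 kg; (b) 57.2 ppm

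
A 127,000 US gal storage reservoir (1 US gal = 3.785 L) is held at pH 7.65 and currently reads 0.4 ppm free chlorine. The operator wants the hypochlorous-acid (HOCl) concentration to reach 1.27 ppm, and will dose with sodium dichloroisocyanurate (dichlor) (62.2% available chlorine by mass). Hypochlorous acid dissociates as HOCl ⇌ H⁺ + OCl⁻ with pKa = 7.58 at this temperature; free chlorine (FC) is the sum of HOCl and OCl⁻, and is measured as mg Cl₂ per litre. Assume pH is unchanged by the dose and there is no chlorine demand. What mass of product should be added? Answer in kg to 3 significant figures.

Volume: 127,000 US gal × 3.785 L/gal = 480,695 L.
[OCl⁻]/[HOCl] = 10^(pH − pKa) = 10^(7.65 − 7.58) = 1.175; fraction as HOCl = 1/(1 + 1.175) = 0.4598.
Free chlorine required for 1.27 ppm HOCl: 1.27 / 0.4598 = 2.762 ppm.
FC to add: 2.762 − 0.4 = 2.362 mg/L as Cl₂.
Cl₂ equivalent: 2.362 mg/L × 480,695 L = 1135 g.
Product at 62.2% available Cl: 1135 / 0.622 = 1825 g.

1.83 kg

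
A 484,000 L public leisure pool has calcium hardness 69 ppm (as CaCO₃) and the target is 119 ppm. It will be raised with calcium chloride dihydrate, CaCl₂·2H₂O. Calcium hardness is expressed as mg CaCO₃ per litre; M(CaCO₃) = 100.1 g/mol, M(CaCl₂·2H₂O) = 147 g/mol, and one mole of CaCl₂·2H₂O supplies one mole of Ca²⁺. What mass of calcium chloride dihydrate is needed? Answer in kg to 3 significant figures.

35.5 kg

Hardness to add: (119 − 69) = 50 mg/L as CaCO₃ × 484,000 L = 24,200 g as CaCO₃.
Moles of Ca²⁺ (1 mol Ca²⁺ ≡ 1 mol CaCO₃): 24,200 / 100.1 g/mol = 241.8 mol.
Mass of CaCl₂·2H₂O: 241.8 × 147 = 35,540 g.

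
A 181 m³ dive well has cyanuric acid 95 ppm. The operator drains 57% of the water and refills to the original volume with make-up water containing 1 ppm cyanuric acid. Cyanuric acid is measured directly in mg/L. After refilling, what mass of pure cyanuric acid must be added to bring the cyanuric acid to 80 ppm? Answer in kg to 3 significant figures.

6.98 kg

Volume: 181 m³ = 181,000 L.
After draining 57% and refilling: 95 × 0.43 + 1 × 0.57 = 41.42 ppm.
Deficit to target: 80 − 41.42 = 38.58 mg/L.
Mass: 38.58 mg/L × 181,000 L = 6983 g cyanuric acid.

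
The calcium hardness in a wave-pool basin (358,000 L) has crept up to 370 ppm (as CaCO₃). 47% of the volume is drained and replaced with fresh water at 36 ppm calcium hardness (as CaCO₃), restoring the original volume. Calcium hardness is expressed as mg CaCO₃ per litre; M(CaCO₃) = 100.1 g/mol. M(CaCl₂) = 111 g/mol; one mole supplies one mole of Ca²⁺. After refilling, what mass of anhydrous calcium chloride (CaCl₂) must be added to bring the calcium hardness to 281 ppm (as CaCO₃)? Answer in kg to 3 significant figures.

27.0 kg

After draining 47% and refilling: 370 × 0.53 + 36 × 0.47 = 213.02 ppm.
Deficit to target: 281 − 213.02 = 67.98 mg/L.
As CaCO₃: 67.98 mg/L × 358,000 L = 24,340 g; ÷ 100.1 = 243.1 mol Ca²⁺.
Mass: 243.1 × 111 = 26,990 g.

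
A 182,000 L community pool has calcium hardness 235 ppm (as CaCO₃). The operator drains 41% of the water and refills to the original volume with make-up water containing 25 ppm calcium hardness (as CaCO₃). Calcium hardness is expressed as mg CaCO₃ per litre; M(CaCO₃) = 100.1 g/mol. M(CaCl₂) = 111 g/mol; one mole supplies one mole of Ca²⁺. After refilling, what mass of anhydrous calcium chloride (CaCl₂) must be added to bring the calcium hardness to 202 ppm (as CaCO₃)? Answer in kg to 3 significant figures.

10.7 kg

After draining 41% and refilling: 235 × 0.59 + 25 × 0.41 = 148.9 ppm.
Deficit to target: 202 − 148.9 = 53.1 mg/L.
As CaCO₃: 53.1 mg/L × 182,000 L = 9664 g; ÷ 100.1 = 96.55 mol Ca²⁺.
Mass: 96.55 × 111 = 10,720 g.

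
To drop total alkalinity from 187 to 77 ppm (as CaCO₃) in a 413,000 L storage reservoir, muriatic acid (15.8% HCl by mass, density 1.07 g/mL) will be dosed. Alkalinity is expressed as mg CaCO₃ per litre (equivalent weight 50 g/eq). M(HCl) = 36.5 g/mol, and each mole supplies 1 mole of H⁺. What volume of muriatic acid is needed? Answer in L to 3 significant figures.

Alkalinity to neutralize: (187 − 77) = 110 mg/L as CaCO₃ × 413,000 L = 45,430 g as CaCO₃.
Equivalents of H⁺ required: 45,430 ÷ 50 g/eq = 908.6 eq = 908.6 mol HCl.
Mass of HCl: 908.6 × 36.5 = 33,160 g.
Mass of 15.8% solution: 33,160 / 0.158 = 209,900 g.
Volume: 209,900 g ÷ 1.07 g/mL = 196,200 mL.

196 L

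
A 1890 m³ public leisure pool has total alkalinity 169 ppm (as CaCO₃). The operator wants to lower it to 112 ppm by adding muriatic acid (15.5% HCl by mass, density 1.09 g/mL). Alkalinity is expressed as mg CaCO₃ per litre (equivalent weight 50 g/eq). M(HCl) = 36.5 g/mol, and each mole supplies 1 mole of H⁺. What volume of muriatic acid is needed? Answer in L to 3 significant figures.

465 L

Volume: 1890 m³ = 1,890,000 L.
Alkalinity to neutralize: (169 − 112) = 57 mg/L as CaCO₃ × 1,890,000 L = 107,700 g as CaCO₃.
Equivalents of H⁺ required: 107,700 ÷ 50 g/eq = 2155 eq = 2155 mol HCl.
Mass of HCl: 2155 × 36.5 = 78,640 g.
Mass of 15.5% solution: 78,640 / 0.155 = 507,400 g.
Volume: 507,400 g ÷ 1.09 g/mL = 465,500 mL.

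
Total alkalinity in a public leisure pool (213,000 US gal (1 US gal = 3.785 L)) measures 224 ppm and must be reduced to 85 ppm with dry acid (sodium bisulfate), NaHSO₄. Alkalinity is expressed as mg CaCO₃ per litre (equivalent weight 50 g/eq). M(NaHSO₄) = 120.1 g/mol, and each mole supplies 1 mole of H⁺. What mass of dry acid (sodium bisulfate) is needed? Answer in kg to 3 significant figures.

269 kg

Volume: 213,000 US gal × 3.785 L/gal = 806,205 L.
Alkalinity to neutralize: (224 − 85) = 139 mg/L as CaCO₃ × 806,205 L = 112,100 g as CaCO₃.
Equivalents of H⁺ required: 112,100 ÷ 50 g/eq = 2241 eq = 2241 mol NaHSO₄.
Mass of NaHSO₄: 2241 × 120.1 = 269,200 g.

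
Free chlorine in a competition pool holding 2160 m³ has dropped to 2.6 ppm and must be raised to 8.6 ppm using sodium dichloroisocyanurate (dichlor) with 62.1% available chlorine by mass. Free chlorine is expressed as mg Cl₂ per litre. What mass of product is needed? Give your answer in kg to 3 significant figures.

20.9 kg

Volume: 2160 m³ = 2,160,000 L.
Chlorine deficit: 8.6 − 2.6 = 6 ppm = 6 mg/L as Cl₂.
Cl₂ equivalent needed: 6 mg/L × 2,160,000 L = 12,960,000 mg = 12,960 g.
Product at 62.1% available chlorine: 12,960 / 0.621 = 20,870 g.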